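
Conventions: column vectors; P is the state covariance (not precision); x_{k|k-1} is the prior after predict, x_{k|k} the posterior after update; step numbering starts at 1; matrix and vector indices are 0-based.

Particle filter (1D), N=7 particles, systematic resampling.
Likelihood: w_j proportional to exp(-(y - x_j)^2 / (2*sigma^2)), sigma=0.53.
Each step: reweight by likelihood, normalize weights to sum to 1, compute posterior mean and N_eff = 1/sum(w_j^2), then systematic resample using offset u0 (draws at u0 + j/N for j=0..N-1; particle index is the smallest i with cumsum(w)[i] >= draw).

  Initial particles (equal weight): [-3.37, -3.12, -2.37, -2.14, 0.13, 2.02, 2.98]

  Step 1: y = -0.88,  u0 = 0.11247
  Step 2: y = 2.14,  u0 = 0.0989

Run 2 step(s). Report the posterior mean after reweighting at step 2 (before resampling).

step 1: w=[0.0001, 0.0005, 0.0796, 0.2455, 0.6742, 0.0000, 0.0000]  mean=-0.6285  Neff=1.9187  idx=[3, 3, 4, 4, 4, 4, 4]
step 2: w=[0.0000, 0.0000, 0.2000, 0.2000, 0.2000, 0.2000, 0.2000]  mean=0.1300  Neff=5.0000  idx=[2, 3, 3, 4, 5, 6, 6]

post_mean = 0.1300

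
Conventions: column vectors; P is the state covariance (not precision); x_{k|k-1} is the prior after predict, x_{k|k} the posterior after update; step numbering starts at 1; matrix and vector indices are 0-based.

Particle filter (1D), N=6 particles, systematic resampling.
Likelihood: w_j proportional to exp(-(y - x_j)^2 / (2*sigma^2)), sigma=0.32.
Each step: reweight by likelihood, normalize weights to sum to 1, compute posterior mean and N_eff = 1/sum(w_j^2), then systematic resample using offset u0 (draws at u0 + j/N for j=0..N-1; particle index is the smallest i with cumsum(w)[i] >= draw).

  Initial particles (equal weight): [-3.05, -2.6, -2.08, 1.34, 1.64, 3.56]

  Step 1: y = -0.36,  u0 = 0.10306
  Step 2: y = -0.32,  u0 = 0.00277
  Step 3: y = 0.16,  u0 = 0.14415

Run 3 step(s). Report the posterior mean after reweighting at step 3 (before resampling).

post_mean = 1.3400

step 1: w=[0.0000, 0.0000, 0.4162, 0.5812, 0.0026, 0.0000]  mean=-0.0827  Neff=1.9568  idx=[2, 2, 3, 3, 3, 3]
step 2: w=[0.0430, 0.0430, 0.2285, 0.2285, 0.2285, 0.2285]  mean=1.0458  Neff=4.7051  idx=[0, 2, 3, 3, 4, 5]
step 3: w=[0.0000, 0.2000, 0.2000, 0.2000, 0.2000, 0.2000]  mean=1.3400  Neff=5.0000  idx=[1, 2, 3, 4, 5, 5]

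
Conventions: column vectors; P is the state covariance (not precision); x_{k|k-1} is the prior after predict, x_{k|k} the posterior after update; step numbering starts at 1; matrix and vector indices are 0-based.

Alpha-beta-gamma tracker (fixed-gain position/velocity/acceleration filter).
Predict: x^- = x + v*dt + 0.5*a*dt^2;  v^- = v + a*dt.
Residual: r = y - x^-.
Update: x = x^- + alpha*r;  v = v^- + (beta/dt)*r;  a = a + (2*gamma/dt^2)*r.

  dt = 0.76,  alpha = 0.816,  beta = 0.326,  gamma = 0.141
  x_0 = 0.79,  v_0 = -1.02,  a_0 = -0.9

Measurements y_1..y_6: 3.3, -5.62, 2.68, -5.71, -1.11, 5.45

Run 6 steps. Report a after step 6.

step 1: x_pred=-0.2451  r=3.5451  x^+=2.6477  v^+=-0.1833  a^+=0.8308
step 2: x_pred=2.7483  r=-8.3683  x^+=-4.0802  v^+=-3.1415  a^+=-3.2548
step 3: x_pred=-7.4077  r=10.0877  x^+=0.8239  v^+=-1.2880  a^+=1.6703
step 4: x_pred=0.3273  r=-6.0373  x^+=-4.5991  v^+=-2.6083  a^+=-1.2773
step 5: x_pred=-6.9503  r=5.8403  x^+=-2.1846  v^+=-1.0739  a^+=1.5741
step 6: x_pred=-2.5461  r=7.9961  x^+=3.9787  v^+=3.5524  a^+=5.4780

a_post = 5.4780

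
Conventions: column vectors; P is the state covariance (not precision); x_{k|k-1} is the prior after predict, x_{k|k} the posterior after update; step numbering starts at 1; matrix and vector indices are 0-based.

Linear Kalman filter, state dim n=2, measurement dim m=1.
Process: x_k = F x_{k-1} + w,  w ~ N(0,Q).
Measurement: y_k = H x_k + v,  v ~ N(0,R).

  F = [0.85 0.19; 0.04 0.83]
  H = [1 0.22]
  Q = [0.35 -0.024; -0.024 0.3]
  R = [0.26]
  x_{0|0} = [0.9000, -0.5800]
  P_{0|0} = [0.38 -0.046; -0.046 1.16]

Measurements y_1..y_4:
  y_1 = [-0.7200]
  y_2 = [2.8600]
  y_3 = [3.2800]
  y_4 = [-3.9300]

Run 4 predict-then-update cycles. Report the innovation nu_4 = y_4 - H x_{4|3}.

innov = [-6.4277]

step 1: x^-=[0.6548, -0.4454]  P^-=[0.6516 0.1390; 0.1390 1.0967]  S=[1.0258]  K=[0.6650; 0.3707]  nu=[-1.2768]  x^+=[-0.1943, -0.9188]  P^+=[0.1979 -0.1139; -0.1139 0.9557]
step 2: x^-=[-0.3397, -0.7703]  P^-=[0.4907 0.0522; 0.0522 0.9511]  S=[0.8198]  K=[0.6127; 0.3190]  nu=[3.3692]  x^+=[1.7245, 0.3044]  P^+=[0.1830 -0.1080; -0.1080 0.8677]
step 3: x^-=[1.5236, 0.3216]  P^-=[0.4787 0.0421; 0.0421 0.8909]  S=[0.8003]  K=[0.6097; 0.2975]  nu=[1.6856]  x^+=[2.5513, 0.8230]  P^+=[0.1812 -0.1031; -0.1031 0.8201]
step 4: x^-=[2.3250, 0.7852]  P^-=[0.4772 0.0380; 0.0380 0.8584]  S=[0.7955]  K=[0.6104; 0.2851]  nu=[-6.4277]  x^+=[-1.5986, -1.0477]  P^+=[0.1808 -0.1005; -0.1005 0.7937]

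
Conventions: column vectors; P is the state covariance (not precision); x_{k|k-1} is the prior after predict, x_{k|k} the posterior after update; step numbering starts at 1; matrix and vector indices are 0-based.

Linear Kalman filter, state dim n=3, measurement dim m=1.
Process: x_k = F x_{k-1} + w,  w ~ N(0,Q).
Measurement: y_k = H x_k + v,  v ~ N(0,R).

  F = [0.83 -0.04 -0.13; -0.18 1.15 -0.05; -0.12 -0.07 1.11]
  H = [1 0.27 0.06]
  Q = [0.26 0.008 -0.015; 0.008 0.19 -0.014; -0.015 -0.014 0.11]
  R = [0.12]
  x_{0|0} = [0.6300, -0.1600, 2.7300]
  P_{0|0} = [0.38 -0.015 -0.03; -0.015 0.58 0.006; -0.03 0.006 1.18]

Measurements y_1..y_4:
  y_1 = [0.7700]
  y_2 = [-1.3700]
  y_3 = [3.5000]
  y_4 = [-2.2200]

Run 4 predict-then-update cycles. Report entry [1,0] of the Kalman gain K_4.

K[1,0] = 0.5411

step 1: x^-=[0.1744, -0.4339, 2.9659]  P^-=[0.5502 -0.0825 -0.2490; -0.0825 0.9773 -0.1026; -0.2490 -0.1026 1.5790]  S=[0.6693]  K=[0.7664; 0.2617; -0.2719]  nu=[0.5348]  x^+=[0.5843, -0.2939, 2.8205]  P^+=[0.1571 -0.2168 -0.1096; -0.2168 0.9315 -0.0550; -0.1096 -0.0550 1.5295]
step 2: x^-=[0.1300, -0.5842, 3.0812]  P^-=[0.4330 -0.2468 -0.3379; -0.2468 1.5249 -0.1924; -0.3379 -0.1924 2.0354]  S=[0.4915]  K=[0.7042; 0.3121; -0.5447]  nu=[-1.5272]  x^+=[-0.9455, -1.0609, 3.9131]  P^+=[0.1893 -0.3548 -0.1494; -0.3548 1.4770 -0.1089; -0.1494 -0.1089 1.8896]
step 3: x^-=[-1.2510, -1.2455, 4.5313]  P^-=[0.4793 -0.3984 -0.4196; -0.3984 2.3109 -0.2996; -0.4196 -0.2996 2.4989]  S=[0.5016]  K=[0.6910; 0.4138; -0.6988]  nu=[4.8154]  x^+=[2.0763, 0.7472, 1.1664]  P^+=[0.2398 -0.5418 -0.1774; -0.5418 2.2250 -0.1545; -0.1774 -0.1545 2.2540]
step 4: x^-=[1.5418, 0.4272, 0.9933]  P^-=[0.5395 -0.6106 -0.4897; -0.6106 3.3848 -0.4085; -0.4897 -0.4085 2.9636]  S=[0.5152]  K=[0.6702; 0.5411; -0.8195]  nu=[-3.9368]  x^+=[-1.0964, -1.7031, 4.2194]  P^+=[0.3081 -0.7974 -0.2068; -0.7974 3.2340 -0.1800; -0.2068 -0.1800 2.6176]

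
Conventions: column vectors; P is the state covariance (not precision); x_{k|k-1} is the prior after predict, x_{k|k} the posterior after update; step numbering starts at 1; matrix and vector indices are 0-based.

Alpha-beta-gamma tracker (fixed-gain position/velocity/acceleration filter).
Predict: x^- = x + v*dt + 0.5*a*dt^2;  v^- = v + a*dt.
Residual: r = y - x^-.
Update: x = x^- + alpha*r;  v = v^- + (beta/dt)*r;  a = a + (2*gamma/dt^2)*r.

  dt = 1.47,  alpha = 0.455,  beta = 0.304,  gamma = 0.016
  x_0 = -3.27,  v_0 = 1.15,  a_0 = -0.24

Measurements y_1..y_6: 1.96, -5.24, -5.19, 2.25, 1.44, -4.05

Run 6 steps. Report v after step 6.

step 1: x_pred=-1.8388  r=3.7988  x^+=-0.1104  v^+=1.5828  a^+=-0.1837
step 2: x_pred=2.0178  r=-7.2578  x^+=-1.2845  v^+=-0.1882  a^+=-0.2912
step 3: x_pred=-1.8758  r=-3.3142  x^+=-3.3838  v^+=-1.3017  a^+=-0.3403
step 4: x_pred=-5.6650  r=7.9150  x^+=-2.0637  v^+=-0.1651  a^+=-0.2231
step 5: x_pred=-2.5474  r=3.9874  x^+=-0.7332  v^+=0.3315  a^+=-0.1640
step 6: x_pred=-0.4230  r=-3.6270  x^+=-2.0733  v^+=-0.6597  a^+=-0.2178

v_post = -0.6597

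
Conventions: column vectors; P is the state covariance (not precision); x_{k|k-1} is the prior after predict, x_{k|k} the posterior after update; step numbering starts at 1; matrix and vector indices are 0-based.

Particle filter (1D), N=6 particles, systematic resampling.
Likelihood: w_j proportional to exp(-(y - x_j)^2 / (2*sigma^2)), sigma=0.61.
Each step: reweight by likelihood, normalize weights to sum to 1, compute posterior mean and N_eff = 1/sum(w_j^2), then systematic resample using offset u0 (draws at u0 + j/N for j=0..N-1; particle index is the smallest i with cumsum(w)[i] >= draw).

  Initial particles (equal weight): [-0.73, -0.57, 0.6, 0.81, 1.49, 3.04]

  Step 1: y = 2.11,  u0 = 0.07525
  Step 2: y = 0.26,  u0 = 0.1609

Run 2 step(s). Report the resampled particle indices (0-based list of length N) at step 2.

resampled_idx = [0, 0, 0, 1, 2, 3]

step 1: w=[0.0000, 0.0001, 0.0441, 0.0974, 0.5631, 0.2953]  mean=1.8420  Neff=2.4054  idx=[3, 4, 4, 4, 5, 5]
step 2: w=[0.6289, 0.1237, 0.1237, 0.1237, 0.0000, 0.0000]  mean=1.0624  Neff=2.2653  idx=[0, 0, 0, 1, 2, 3]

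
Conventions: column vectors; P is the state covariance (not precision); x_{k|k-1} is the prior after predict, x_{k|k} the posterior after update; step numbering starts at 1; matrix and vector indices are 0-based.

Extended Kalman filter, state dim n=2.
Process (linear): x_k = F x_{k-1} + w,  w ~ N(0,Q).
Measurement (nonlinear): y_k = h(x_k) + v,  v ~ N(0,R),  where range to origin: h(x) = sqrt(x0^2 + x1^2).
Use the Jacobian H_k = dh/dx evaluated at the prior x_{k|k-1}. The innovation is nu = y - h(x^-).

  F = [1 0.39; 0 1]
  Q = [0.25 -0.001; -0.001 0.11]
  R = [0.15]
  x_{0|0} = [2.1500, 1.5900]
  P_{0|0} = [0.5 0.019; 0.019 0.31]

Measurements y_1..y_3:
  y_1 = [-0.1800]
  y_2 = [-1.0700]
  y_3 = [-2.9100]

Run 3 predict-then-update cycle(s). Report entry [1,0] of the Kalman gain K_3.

K[1,0] = -0.3576

step 1: x^-=[2.7701, 1.5900]  P^-=[0.8120 0.1389; 0.1389 0.4200]  H_jac=[0.8673 0.4978]  S=[0.9848]  K=[0.7853; 0.3346]  nu=[-3.3740]  x^+=[0.1205, 0.4609]  P^+=[0.2046 -0.1199; -0.1199 0.3097]
step 2: x^-=[0.3002, 0.4609]  P^-=[0.4082 -0.0001; -0.0001 0.4197]  H_jac=[0.5458 0.8379]  S=[0.5662]  K=[0.3933; 0.6210]  nu=[-1.6201]  x^+=[-0.3370, -0.5452]  P^+=[0.3206 -0.1384; -0.1384 0.2013]
step 3: x^-=[-0.5497, -0.5452]  P^-=[0.4933 -0.0609; -0.0609 0.3113]  H_jac=[-0.7100 -0.7042]  S=[0.4921]  K=[-0.6245; -0.3576]  nu=[-3.6842]  x^+=[1.7510, 0.7724]  P^+=[0.3014 -0.1708; -0.1708 0.2484]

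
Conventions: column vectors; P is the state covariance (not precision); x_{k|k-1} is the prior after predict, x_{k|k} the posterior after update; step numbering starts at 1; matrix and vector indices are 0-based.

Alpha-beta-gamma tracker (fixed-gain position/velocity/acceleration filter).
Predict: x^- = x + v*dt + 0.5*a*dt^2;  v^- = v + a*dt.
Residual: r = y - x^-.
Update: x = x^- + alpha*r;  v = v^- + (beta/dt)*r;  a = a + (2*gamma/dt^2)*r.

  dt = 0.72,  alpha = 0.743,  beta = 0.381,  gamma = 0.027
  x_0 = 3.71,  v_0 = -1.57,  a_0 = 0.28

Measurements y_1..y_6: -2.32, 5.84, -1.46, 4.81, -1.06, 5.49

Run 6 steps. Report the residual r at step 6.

resid = 5.5490

step 1: x_pred=2.6522  r=-4.9722  x^+=-1.0422  v^+=-3.9995  a^+=-0.2379
step 2: x_pred=-3.9835  r=9.8235  x^+=3.3154  v^+=1.0274  a^+=0.7853
step 3: x_pred=4.2587  r=-5.7187  x^+=0.0097  v^+=-1.4333  a^+=0.1896
step 4: x_pred=-0.9731  r=5.7831  x^+=3.3237  v^+=1.7635  a^+=0.7921
step 5: x_pred=4.7988  r=-5.8588  x^+=0.4457  v^+=-0.7665  a^+=0.1818
step 6: x_pred=-0.0590  r=5.5490  x^+=4.0639  v^+=2.3008  a^+=0.7598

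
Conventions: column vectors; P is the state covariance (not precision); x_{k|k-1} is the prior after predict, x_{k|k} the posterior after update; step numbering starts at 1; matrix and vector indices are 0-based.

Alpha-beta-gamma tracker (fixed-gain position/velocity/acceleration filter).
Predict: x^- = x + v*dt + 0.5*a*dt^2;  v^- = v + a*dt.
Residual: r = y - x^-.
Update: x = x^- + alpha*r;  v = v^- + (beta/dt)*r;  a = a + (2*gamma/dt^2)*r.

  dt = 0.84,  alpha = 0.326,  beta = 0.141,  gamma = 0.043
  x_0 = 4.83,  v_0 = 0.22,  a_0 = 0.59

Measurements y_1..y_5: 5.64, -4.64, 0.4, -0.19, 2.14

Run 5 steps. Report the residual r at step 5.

step 1: x_pred=5.2230  r=0.4170  x^+=5.3589  v^+=0.7856  a^+=0.6408
step 2: x_pred=6.2449  r=-10.8849  x^+=2.6964  v^+=-0.5032  a^+=-0.6858
step 3: x_pred=2.0318  r=-1.6318  x^+=1.4998  v^+=-1.3532  a^+=-0.8847
step 4: x_pred=0.0510  r=-0.2410  x^+=-0.0276  v^+=-2.1368  a^+=-0.9141
step 5: x_pred=-2.1450  r=4.2850  x^+=-0.7481  v^+=-2.1854  a^+=-0.3918

resid = 4.2850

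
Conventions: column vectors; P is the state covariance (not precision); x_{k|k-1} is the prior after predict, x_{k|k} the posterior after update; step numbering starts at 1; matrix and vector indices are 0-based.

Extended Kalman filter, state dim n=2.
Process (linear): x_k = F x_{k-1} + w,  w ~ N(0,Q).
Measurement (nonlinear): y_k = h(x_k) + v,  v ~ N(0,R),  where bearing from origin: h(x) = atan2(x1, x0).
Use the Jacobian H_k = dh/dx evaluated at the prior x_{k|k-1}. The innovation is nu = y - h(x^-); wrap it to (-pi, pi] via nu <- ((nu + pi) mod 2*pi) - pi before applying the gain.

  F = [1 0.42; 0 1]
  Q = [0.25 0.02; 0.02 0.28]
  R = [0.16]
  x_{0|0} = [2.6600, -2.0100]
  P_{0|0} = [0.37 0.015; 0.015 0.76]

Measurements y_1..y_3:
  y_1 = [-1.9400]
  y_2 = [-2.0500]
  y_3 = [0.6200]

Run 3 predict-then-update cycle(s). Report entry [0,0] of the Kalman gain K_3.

K[0,0] = 0.8278

step 1: x^-=[1.8158, -2.0100]  P^-=[0.7667 0.3542; 0.3542 1.0400]  H_jac=[0.2739 0.2475]  S=[0.3293]  K=[0.9041; 1.0764]  nu=[-1.1039]  x^+=[0.8178, -3.1982]  P^+=[0.4975 0.0338; 0.0338 0.6585]
step 2: x^-=[-0.5255, -3.1982]  P^-=[0.8921 0.3304; 0.3304 0.9385]  H_jac=[0.3045 -0.0500]  S=[0.2350]  K=[1.0855; 0.2282]  nu=[-0.3164]  x^+=[-0.8689, -3.2704]  P^+=[0.6152 0.2721; 0.2721 0.9263]
step 3: x^-=[-2.2425, -3.2704]  P^-=[1.2572 0.6812; 0.6812 1.2063]  H_jac=[0.2080 -0.1426]  S=[0.1985]  K=[0.8278; -0.1529]  nu=[2.7918]  x^+=[0.0687, -3.6973]  P^+=[1.1211 0.7063; 0.7063 1.2016]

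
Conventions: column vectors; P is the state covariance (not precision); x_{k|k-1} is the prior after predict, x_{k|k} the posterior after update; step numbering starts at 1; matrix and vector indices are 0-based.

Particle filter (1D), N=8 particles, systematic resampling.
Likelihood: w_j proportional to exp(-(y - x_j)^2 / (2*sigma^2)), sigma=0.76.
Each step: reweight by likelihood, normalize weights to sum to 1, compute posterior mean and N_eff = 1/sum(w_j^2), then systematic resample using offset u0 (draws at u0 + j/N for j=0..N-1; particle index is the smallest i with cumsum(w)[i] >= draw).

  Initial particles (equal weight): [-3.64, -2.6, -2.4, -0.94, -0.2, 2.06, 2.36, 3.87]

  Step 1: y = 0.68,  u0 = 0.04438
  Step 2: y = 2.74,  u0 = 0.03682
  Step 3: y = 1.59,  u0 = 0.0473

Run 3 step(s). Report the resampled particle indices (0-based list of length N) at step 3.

step 1: w=[0.0000, 0.0001, 0.0003, 0.1153, 0.5719, 0.2150, 0.0971, 0.0002]  mean=0.4491  Neff=2.5247  idx=[3, 4, 4, 4, 4, 4, 5, 6]
step 2: w=[0.0000, 0.0004, 0.0004, 0.0004, 0.0004, 0.0004, 0.4308, 0.5674]  mean=2.2261  Neff=1.9704  idx=[6, 6, 6, 6, 7, 7, 7, 7]
step 3: w=[0.1450, 0.1450, 0.1450, 0.1450, 0.1050, 0.1050, 0.1050, 0.1050]  mean=2.1861  Neff=7.8012  idx=[0, 1, 2, 2, 3, 4, 6, 7]

resampled_idx = [0, 1, 2, 2, 3, 4, 6, 7]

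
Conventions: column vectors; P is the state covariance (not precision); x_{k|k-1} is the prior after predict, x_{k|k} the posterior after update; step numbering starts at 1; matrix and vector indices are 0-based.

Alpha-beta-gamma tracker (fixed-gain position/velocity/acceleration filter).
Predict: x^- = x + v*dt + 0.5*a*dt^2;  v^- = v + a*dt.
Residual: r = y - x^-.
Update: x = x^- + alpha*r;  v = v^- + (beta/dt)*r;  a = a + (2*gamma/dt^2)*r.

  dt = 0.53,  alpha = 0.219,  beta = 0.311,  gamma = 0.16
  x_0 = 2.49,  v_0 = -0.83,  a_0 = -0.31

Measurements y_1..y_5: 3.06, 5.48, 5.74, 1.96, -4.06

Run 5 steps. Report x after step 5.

step 1: x_pred=2.0066  r=1.0534  x^+=2.2373  v^+=-0.3761  a^+=0.8901
step 2: x_pred=2.1629  r=3.3171  x^+=2.8894  v^+=2.0420  a^+=4.6689
step 3: x_pred=4.6274  r=1.1126  x^+=4.8710  v^+=5.1694  a^+=5.9364
step 4: x_pred=8.4446  r=-6.4846  x^+=7.0245  v^+=4.5106  a^+=-1.4508
step 5: x_pred=9.2113  r=-13.2713  x^+=6.3049  v^+=-4.0459  a^+=-16.5695

x_post = 6.3049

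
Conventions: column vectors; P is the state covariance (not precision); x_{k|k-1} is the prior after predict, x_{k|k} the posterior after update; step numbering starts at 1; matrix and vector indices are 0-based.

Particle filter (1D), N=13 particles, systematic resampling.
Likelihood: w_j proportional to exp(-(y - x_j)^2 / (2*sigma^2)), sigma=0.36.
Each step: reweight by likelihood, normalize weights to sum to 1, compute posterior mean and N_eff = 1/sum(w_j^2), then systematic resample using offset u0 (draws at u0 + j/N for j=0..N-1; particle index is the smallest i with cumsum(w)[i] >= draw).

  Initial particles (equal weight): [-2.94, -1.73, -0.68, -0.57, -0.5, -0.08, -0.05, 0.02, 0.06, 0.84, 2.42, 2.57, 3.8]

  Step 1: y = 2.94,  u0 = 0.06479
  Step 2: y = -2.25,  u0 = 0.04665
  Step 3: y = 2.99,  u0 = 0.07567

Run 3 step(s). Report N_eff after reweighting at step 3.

step 1: w=[0.0000, 0.0000, 0.0000, 0.0000, 0.0000, 0.0000, 0.0000, 0.0000, 0.0000, 0.0000, 0.3524, 0.5899, 0.0577]  mean=2.5881  Neff=2.1030  idx=[10, 10, 10, 10, 11, 11, 11, 11, 11, 11, 11, 11, 12]
step 2: w=[0.2480, 0.2480, 0.2480, 0.2480, 0.0010, 0.0010, 0.0010, 0.0010, 0.0010, 0.0010, 0.0010, 0.0010, 0.0000]  mean=2.4212  Neff=4.0661  idx=[0, 0, 0, 1, 1, 1, 2, 2, 2, 2, 3, 3, 3]
step 3: w=[0.0769, 0.0769, 0.0769, 0.0769, 0.0769, 0.0769, 0.0769, 0.0769, 0.0769, 0.0769, 0.0769, 0.0769, 0.0769]  mean=2.4200  Neff=13.0000  idx=[0, 1, 2, 3, 4, 5, 6, 7, 8, 9, 10, 11, 12]

N_eff = 13.0000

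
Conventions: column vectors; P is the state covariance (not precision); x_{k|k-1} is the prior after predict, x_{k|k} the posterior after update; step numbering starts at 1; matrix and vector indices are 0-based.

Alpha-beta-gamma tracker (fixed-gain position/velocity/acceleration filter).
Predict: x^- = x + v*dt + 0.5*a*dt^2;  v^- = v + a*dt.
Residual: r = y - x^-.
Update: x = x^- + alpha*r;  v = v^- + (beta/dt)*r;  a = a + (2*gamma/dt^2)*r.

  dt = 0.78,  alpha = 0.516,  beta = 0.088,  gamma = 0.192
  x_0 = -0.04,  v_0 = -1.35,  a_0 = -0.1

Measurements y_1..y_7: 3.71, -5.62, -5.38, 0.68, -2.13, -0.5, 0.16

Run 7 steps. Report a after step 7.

a_post = 5.7292

step 1: x_pred=-1.1234  r=4.8334  x^+=1.3706  v^+=-0.8827  a^+=2.9507
step 2: x_pred=1.5797  r=-7.1997  x^+=-2.1353  v^+=0.6066  a^+=-1.5935
step 3: x_pred=-2.1470  r=-3.2330  x^+=-3.8152  v^+=-1.0011  a^+=-3.6341
step 4: x_pred=-5.7016  r=6.3816  x^+=-2.4087  v^+=-3.1158  a^+=0.3937
step 5: x_pred=-4.7192  r=2.5892  x^+=-3.3832  v^+=-2.5165  a^+=2.0279
step 6: x_pred=-4.7292  r=4.2292  x^+=-2.5469  v^+=-0.4576  a^+=4.6972
step 7: x_pred=-1.4749  r=1.6349  x^+=-0.6313  v^+=3.3907  a^+=5.7292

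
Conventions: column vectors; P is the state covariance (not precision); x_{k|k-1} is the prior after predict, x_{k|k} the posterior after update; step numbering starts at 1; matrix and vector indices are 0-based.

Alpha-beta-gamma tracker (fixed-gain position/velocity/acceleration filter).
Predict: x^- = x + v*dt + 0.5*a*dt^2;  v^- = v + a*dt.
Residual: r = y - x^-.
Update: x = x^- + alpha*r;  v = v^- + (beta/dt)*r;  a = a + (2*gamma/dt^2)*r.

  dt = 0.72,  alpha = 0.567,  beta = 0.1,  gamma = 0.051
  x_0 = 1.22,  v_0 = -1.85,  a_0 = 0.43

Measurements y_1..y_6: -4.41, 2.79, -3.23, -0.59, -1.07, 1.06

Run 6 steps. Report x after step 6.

x_post = 0.2534

step 1: x_pred=-0.0005  r=-4.4095  x^+=-2.5007  v^+=-2.1528  a^+=-0.4376
step 2: x_pred=-4.1642  r=6.9542  x^+=-0.2212  v^+=-1.5020  a^+=0.9307
step 3: x_pred=-1.0614  r=-2.1686  x^+=-2.2910  v^+=-1.1331  a^+=0.5040
step 4: x_pred=-2.9762  r=2.3862  x^+=-1.6232  v^+=-0.4388  a^+=0.9735
step 5: x_pred=-1.6869  r=0.6169  x^+=-1.3371  v^+=0.3478  a^+=1.0949
step 6: x_pred=-0.8029  r=1.8629  x^+=0.2534  v^+=1.3948  a^+=1.4614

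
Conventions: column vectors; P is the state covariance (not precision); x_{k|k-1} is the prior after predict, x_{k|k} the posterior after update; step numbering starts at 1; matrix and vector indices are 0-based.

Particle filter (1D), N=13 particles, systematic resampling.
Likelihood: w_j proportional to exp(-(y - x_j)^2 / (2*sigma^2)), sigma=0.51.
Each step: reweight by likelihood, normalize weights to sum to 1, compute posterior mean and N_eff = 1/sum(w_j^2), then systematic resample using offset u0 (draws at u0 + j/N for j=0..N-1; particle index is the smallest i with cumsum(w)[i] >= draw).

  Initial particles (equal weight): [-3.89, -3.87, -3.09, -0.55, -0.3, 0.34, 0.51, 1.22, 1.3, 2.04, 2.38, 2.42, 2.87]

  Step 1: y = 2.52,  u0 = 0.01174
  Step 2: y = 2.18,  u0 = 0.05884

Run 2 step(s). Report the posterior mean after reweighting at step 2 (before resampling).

post_mean = 2.3592

step 1: w=[0.0000, 0.0000, 0.0000, 0.0000, 0.0000, 0.0000, 0.0001, 0.0112, 0.0165, 0.1849, 0.2773, 0.2825, 0.2275]  mean=2.4089  Neff=4.1146  idx=[8, 9, 9, 10, 10, 10, 10, 11, 11, 11, 12, 12, 12]
step 2: w=[0.0232, 0.0988, 0.0988, 0.0950, 0.0950, 0.0950, 0.0950, 0.0919, 0.0919, 0.0919, 0.0411, 0.0411, 0.0411]  mean=2.3592  Neff=11.5461  idx=[1, 2, 2, 3, 4, 5, 6, 6, 7, 8, 9, 10, 12]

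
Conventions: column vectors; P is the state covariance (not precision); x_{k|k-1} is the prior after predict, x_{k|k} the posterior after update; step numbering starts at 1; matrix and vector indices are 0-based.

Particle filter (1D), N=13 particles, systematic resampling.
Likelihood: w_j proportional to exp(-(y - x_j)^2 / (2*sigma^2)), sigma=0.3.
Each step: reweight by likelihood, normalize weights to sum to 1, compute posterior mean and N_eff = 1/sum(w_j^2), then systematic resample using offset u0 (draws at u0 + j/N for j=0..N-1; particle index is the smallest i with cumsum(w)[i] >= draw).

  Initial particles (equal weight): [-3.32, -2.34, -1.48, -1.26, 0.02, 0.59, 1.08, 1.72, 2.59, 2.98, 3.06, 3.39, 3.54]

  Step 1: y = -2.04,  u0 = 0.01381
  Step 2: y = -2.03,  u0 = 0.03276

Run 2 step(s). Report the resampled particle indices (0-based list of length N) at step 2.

step 1: w=[0.0001, 0.7435, 0.2147, 0.0417, 0.0000, 0.0000, 0.0000, 0.0000, 0.0000, 0.0000, 0.0000, 0.0000, 0.0000]  mean=-2.1104  Neff=1.6651  idx=[1, 1, 1, 1, 1, 1, 1, 1, 1, 1, 2, 2, 2]
step 2: w=[0.0913, 0.0913, 0.0913, 0.0913, 0.0913, 0.0913, 0.0913, 0.0913, 0.0913, 0.0913, 0.0290, 0.0290, 0.0290]  mean=-2.2652  Neff=11.6444  idx=[0, 1, 2, 2, 3, 4, 5, 6, 7, 7, 8, 9, 11]

resampled_idx = [0, 1, 2, 2, 3, 4, 5, 6, 7, 7, 8, 9, 11]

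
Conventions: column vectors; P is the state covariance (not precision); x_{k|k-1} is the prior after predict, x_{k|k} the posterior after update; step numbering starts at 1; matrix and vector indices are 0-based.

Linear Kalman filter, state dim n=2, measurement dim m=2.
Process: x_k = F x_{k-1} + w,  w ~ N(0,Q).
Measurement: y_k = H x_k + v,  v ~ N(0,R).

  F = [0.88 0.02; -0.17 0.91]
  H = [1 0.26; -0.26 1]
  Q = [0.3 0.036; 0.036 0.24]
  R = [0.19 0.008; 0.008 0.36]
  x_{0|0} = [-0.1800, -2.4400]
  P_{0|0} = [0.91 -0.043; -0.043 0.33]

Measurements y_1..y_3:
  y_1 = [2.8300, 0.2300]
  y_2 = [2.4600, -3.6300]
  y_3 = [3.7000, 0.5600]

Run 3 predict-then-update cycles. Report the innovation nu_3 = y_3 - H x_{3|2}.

innov = [1.8789, 3.3152]

step 1: x^-=[-0.2072, -2.1898]  P^-=[1.0033 -0.1284; -0.1284 0.5529]  S=[1.1639 -0.2289; -0.2289 1.0475]  K=[0.7944 -0.1981; 0.1287 0.5878]  nu=[3.6065, 2.3659]  x^+=[2.1892, -0.3347]  P^+=[0.1557 -0.0245; -0.0245 0.2063]
step 2: x^-=[1.9198, -0.6767]  P^-=[0.4198 -0.0031; -0.0031 0.4229]  S=[0.6368 0.0060; 0.0060 0.8129]  K=[0.6593 -0.1429; 0.1630 0.5200]  nu=[0.7162, -2.4541]  x^+=[2.7426, -1.8362]  P^+=[0.1275 -0.0130; -0.0130 0.1851]
step 3: x^-=[2.3767, -2.1372]  P^-=[0.3984 0.0099; 0.0099 0.4010]  S=[0.6206 0.0179; 0.0179 0.7828]  K=[0.6499 -0.1345; 0.1694 0.5051]  nu=[1.8789, 3.3152]  x^+=[3.1519, -0.1444]  P^+=[0.1252 -0.0107; -0.0107 0.1804]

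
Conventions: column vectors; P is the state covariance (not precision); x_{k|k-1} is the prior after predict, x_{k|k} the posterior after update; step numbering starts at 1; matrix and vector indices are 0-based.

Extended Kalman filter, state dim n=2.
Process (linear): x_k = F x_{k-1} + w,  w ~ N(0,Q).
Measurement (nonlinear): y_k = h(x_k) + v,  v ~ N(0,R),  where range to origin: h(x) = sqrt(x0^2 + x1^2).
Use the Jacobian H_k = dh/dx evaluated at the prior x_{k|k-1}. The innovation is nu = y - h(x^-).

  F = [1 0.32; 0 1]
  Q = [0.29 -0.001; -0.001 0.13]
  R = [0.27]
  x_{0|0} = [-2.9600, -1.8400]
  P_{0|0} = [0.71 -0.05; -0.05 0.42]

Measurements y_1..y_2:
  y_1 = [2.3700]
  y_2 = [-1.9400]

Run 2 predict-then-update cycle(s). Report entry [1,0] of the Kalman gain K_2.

step 1: x^-=[-3.5488, -1.8400]  P^-=[1.0110 0.0834; 0.0834 0.5500]  H_jac=[-0.8878 -0.4603]  S=[1.2515]  K=[-0.7478; -0.2614]  nu=[-1.6274]  x^+=[-2.3317, -1.4145]  P^+=[0.3111 -0.1613; -0.1613 0.4645]
step 2: x^-=[-2.7844, -1.4145]  P^-=[0.5454 -0.0137; -0.0137 0.5945]  H_jac=[-0.8915 -0.4529]  S=[0.8144]  K=[-0.5895; -0.3156]  nu=[-5.0631]  x^+=[0.2001, 0.1835]  P^+=[0.2624 -0.1652; -0.1652 0.5133]

K[1,0] = -0.3156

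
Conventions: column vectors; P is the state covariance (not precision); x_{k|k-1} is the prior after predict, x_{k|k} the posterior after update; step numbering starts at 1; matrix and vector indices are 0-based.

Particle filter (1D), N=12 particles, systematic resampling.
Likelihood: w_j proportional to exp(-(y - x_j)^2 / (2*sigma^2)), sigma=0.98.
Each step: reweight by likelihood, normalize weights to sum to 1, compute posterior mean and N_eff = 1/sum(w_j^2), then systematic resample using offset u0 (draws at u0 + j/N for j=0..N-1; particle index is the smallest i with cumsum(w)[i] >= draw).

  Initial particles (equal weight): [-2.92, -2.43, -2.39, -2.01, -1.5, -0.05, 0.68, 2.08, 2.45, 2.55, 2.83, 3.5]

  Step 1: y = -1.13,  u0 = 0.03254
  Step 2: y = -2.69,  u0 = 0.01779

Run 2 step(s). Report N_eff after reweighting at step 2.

step 1: w=[0.0559, 0.1230, 0.1297, 0.1980, 0.2760, 0.1615, 0.0538, 0.0014, 0.0004, 0.0003, 0.0001, 0.0000]  mean=-1.5507  Neff=5.5732  idx=[0, 1, 2, 2, 3, 3, 4, 4, 4, 4, 5, 6]
step 2: w=[0.1321, 0.1311, 0.1296, 0.1296, 0.1068, 0.1068, 0.0650, 0.0650, 0.0650, 0.0650, 0.0036, 0.0004]  mean=-2.1432  Neff=9.2618  idx=[0, 0, 1, 2, 2, 3, 3, 4, 5, 6, 7, 9]

N_eff = 9.2618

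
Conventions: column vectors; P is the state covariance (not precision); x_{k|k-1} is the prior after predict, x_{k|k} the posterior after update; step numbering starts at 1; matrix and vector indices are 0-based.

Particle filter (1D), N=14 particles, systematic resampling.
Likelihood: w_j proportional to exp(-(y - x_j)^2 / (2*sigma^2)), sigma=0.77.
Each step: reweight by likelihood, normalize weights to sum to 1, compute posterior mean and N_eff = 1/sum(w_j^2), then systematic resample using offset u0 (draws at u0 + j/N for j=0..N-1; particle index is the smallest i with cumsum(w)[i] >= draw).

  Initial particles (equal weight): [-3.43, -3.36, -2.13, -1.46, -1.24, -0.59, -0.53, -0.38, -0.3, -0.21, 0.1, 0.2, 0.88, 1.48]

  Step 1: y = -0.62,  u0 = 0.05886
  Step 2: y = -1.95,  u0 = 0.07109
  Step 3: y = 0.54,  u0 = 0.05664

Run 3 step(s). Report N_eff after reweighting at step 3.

N_eff = 7.2773

step 1: w=[0.0002, 0.0002, 0.0194, 0.0731, 0.0959, 0.1325, 0.1317, 0.1263, 0.1216, 0.1151, 0.0856, 0.0752, 0.0199, 0.0032]  mean=-0.4791  Neff=9.3274  idx=[3, 4, 5, 5, 6, 6, 7, 7, 8, 9, 9, 10, 11, 12]
step 2: w=[0.2904, 0.2324, 0.0747, 0.0747, 0.0649, 0.0649, 0.0445, 0.0445, 0.0358, 0.0277, 0.0277, 0.0103, 0.0072, 0.0004]  mean=-0.9224  Neff=6.0667  idx=[0, 0, 0, 0, 1, 1, 1, 2, 3, 4, 5, 7, 9, 13]
step 3: w=[0.0090, 0.0090, 0.0090, 0.0090, 0.0182, 0.0182, 0.0182, 0.0895, 0.0895, 0.1000, 0.1000, 0.1287, 0.1635, 0.2383]  mean=-0.2053  Neff=7.2773  idx=[5, 7, 8, 9, 9, 10, 11, 11, 12, 12, 13, 13, 13, 13]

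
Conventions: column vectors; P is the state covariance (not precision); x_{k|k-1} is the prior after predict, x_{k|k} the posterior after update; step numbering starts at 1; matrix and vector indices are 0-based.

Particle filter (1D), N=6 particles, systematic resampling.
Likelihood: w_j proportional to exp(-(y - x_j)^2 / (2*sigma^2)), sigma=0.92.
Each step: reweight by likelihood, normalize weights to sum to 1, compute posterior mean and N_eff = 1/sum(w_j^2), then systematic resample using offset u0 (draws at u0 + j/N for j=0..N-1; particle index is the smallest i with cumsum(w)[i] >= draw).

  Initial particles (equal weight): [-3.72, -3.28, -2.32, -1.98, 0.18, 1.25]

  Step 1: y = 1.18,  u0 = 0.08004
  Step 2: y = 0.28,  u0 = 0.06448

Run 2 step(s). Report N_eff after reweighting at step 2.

step 1: w=[0.0000, 0.0000, 0.0005, 0.0018, 0.3563, 0.6414]  mean=0.8613  Neff=1.8573  idx=[4, 4, 5, 5, 5, 5]
step 2: w=[0.2321, 0.2321, 0.1339, 0.1339, 0.1339, 0.1339]  mean=0.7532  Neff=5.5704  idx=[0, 0, 1, 2, 3, 5]

N_eff = 5.5704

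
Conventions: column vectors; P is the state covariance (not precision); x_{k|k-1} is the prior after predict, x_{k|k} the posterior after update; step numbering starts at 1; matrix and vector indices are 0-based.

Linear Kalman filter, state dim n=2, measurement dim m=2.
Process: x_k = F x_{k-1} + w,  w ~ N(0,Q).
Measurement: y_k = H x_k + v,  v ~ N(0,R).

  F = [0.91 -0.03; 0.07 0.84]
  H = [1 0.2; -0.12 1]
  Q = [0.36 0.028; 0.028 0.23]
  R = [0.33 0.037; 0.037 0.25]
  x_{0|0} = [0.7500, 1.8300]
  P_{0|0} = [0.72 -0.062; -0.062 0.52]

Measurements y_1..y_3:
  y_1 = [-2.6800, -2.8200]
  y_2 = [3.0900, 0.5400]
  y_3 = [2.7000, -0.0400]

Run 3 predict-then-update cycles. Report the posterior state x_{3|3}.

x_post = [2.1555, 0.1904]

step 1: x^-=[0.6276, 1.5897]  P^-=[0.9601 0.0135; 0.0135 0.5931]  S=[1.3192 0.0536; 0.0536 0.8537]  K=[0.7365 -0.1654; 0.0722 0.6883]  nu=[-3.6255, -4.3344]  x^+=[-1.3259, -1.6556]  P^+=[0.2341 0.0140; 0.0140 0.1764]
step 2: x^-=[-1.1569, -1.4835]  P^-=[0.5533 0.0491; 0.0491 0.3573]  S=[0.9172 0.0900; 0.0900 0.6035]  K=[0.6259 -0.1220; 0.0754 0.5710]  nu=[4.5436, 1.8847]  x^+=[1.4570, -0.0645]  P^+=[0.1987 0.0165; 0.0165 0.1475]
step 3: x^-=[1.3279, 0.0478]  P^-=[0.5238 0.0495; 0.0495 0.3370]  S=[0.8871 0.0899; 0.0899 0.5827]  K=[0.6135 -0.1175; 0.0754 0.5566]  nu=[1.3626, 0.0716]  x^+=[2.1555, 0.1904]  P^+=[0.1948 0.0167; 0.0167 0.1439]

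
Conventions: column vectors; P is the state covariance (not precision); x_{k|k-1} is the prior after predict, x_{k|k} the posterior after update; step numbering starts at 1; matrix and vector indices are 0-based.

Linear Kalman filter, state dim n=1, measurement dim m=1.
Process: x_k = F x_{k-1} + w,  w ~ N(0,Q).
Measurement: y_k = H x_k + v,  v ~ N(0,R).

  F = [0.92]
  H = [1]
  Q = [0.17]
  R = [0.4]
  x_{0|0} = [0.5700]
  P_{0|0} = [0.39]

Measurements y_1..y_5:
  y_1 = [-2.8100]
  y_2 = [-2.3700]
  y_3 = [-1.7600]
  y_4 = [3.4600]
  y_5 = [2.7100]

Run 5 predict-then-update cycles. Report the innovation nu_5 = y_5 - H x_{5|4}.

step 1: x^-=[0.5244]  P^-=[0.5001]  S=[0.9001]  K=[0.5556]  nu=[-3.3344]  x^+=[-1.3282]  P^+=[0.2222]
step 2: x^-=[-1.2219]  P^-=[0.3581]  S=[0.7581]  K=[0.4724]  nu=[-1.1481]  x^+=[-1.7643]  P^+=[0.1889]
step 3: x^-=[-1.6231]  P^-=[0.3299]  S=[0.7299]  K=[0.4520]  nu=[-0.1369]  x^+=[-1.6850]  P^+=[0.1808]
step 4: x^-=[-1.5502]  P^-=[0.3230]  S=[0.7230]  K=[0.4468]  nu=[5.0102]  x^+=[0.6882]  P^+=[0.1787]
step 5: x^-=[0.6332]  P^-=[0.3213]  S=[0.7213]  K=[0.4454]  nu=[2.0768]  x^+=[1.5582]  P^+=[0.1782]

innov = [2.0768]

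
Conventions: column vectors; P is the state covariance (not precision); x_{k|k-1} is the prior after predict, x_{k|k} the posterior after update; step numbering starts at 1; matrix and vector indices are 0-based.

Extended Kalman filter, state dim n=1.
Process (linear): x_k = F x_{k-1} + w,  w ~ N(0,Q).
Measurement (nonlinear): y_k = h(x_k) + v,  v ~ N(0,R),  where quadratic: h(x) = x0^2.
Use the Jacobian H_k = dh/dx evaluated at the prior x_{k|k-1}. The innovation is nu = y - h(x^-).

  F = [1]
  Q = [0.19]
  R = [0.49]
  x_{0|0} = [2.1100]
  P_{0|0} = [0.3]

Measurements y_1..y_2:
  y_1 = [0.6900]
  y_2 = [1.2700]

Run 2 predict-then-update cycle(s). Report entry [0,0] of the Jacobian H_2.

step 1: x^-=[2.1100]  P^-=[0.4900]  H_jac=[4.2200]  S=[9.2161]  K=[0.2244]  nu=[-3.7621]  x^+=[1.2659]  P^+=[0.0261]
step 2: x^-=[1.2659]  P^-=[0.2161]  H_jac=[2.5318]  S=[1.8749]  K=[0.2917]  nu=[-0.3325]  x^+=[1.1689]  P^+=[0.0565]

H_jac[0,0] = 2.5318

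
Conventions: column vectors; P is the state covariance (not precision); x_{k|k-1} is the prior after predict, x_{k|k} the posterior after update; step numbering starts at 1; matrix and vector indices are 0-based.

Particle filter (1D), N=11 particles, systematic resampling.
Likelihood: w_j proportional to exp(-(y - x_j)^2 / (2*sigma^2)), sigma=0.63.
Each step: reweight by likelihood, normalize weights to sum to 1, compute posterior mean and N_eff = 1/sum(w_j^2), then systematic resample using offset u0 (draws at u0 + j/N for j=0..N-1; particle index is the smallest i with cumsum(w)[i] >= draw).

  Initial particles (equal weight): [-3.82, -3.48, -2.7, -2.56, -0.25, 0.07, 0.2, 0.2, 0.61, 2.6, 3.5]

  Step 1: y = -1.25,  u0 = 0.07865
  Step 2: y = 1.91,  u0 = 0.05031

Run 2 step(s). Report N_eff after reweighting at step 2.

step 1: w=[0.0003, 0.0026, 0.0959, 0.1561, 0.3848, 0.1510, 0.0959, 0.0959, 0.0174, 0.0000, 0.0000]  mean=-0.7056  Neff=4.4813  idx=[2, 3, 4, 4, 4, 4, 4, 5, 6, 7, 8]
step 2: w=[0.0000, 0.0000, 0.0142, 0.0142, 0.0142, 0.0142, 0.0142, 0.0712, 0.1274, 0.1274, 0.6030]  mean=0.4060  Neff=2.4867  idx=[5, 7, 8, 9, 10, 10, 10, 10, 10, 10, 10]

N_eff = 2.4867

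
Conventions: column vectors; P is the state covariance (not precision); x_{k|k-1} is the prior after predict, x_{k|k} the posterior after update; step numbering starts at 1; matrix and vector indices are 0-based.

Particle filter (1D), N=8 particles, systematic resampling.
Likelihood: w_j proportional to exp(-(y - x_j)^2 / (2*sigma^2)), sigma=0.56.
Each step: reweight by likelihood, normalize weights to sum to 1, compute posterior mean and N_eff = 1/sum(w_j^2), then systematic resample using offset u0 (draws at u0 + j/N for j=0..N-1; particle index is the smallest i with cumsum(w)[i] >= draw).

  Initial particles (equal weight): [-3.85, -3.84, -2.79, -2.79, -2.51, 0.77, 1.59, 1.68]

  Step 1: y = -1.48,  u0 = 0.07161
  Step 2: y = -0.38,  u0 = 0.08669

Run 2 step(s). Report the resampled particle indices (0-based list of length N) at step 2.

resampled_idx = [3, 3, 4, 5, 5, 6, 7, 7]

step 1: w=[0.0004, 0.0004, 0.2061, 0.2061, 0.5859, 0.0010, 0.0000, 0.0000]  mean=-2.6233  Neff=2.3351  idx=[2, 2, 3, 4, 4, 4, 4, 4]
step 2: w=[0.0244, 0.0244, 0.0244, 0.1853, 0.1853, 0.1853, 0.1853, 0.1853]  mean=-2.5305  Neff=5.7618  idx=[3, 3, 4, 5, 5, 6, 7, 7]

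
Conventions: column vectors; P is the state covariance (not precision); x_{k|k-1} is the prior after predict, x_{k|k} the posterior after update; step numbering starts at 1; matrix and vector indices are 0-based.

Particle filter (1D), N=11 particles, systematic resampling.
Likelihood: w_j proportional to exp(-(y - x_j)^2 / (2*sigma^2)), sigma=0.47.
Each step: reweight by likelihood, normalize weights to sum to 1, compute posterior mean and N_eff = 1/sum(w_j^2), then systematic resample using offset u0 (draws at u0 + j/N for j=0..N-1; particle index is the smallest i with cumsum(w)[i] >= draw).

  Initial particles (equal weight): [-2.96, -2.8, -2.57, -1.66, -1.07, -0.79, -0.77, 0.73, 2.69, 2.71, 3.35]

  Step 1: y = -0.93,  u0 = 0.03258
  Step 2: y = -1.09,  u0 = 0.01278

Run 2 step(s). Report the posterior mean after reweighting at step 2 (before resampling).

post_mean = -0.9500

step 1: w=[0.0000, 0.0001, 0.0007, 0.0947, 0.3026, 0.3026, 0.2986, 0.0006, 0.0000, 0.0000, 0.0000]  mean=-0.9518  Neff=3.5552  idx=[3, 4, 4, 4, 4, 5, 5, 5, 6, 6, 6]
step 2: w=[0.0515, 0.1074, 0.1074, 0.1074, 0.1074, 0.0877, 0.0877, 0.0877, 0.0853, 0.0853, 0.0853]  mean=-0.9500  Neff=10.6752  idx=[0, 1, 2, 3, 4, 4, 5, 6, 7, 9, 10]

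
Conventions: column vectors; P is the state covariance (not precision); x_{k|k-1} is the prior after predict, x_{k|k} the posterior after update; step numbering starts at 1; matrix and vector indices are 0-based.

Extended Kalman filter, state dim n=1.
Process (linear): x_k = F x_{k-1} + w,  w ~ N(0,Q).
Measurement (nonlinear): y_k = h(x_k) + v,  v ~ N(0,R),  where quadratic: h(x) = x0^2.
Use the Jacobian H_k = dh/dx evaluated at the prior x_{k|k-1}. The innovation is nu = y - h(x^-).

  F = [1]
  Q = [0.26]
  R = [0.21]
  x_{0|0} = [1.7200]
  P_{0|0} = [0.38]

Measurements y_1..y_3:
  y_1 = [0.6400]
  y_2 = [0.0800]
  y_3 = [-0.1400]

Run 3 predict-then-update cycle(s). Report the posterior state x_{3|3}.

step 1: x^-=[1.7200]  P^-=[0.6400]  H_jac=[3.4400]  S=[7.7835]  K=[0.2829]  nu=[-2.3184]  x^+=[1.0642]  P^+=[0.0173]
step 2: x^-=[1.0642]  P^-=[0.2773]  H_jac=[2.1285]  S=[1.4661]  K=[0.4025]  nu=[-1.0526]  x^+=[0.6405]  P^+=[0.0397]
step 3: x^-=[0.6405]  P^-=[0.2997]  H_jac=[1.2811]  S=[0.7019]  K=[0.5470]  nu=[-0.5503]  x^+=[0.3395]  P^+=[0.0897]

x_post = [0.3395]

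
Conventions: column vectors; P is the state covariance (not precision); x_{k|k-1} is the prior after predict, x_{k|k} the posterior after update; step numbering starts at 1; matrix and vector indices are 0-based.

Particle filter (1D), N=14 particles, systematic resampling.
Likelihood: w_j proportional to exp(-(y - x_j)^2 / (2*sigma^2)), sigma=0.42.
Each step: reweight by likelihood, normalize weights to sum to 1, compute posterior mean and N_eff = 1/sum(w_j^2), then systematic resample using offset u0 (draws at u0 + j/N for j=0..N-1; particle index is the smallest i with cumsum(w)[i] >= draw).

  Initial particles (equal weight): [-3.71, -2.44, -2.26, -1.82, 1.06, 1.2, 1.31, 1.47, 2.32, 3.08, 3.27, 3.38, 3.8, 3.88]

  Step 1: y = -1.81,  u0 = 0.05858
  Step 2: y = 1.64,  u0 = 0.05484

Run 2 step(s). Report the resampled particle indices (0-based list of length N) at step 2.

step 1: w=[0.0000, 0.1720, 0.2984, 0.5296, 0.0000, 0.0000, 0.0000, 0.0000, 0.0000, 0.0000, 0.0000, 0.0000, 0.0000, 0.0000]  mean=-2.0580  Neff=2.5057  idx=[1, 1, 2, 2, 2, 2, 3, 3, 3, 3, 3, 3, 3, 3]
step 2: w=[0.0000, 0.0000, 0.0000, 0.0000, 0.0000, 0.0000, 0.1250, 0.1250, 0.1250, 0.1250, 0.1250, 0.1250, 0.1250, 0.1250]  mean=-1.8200  Neff=8.0008  idx=[6, 7, 7, 8, 8, 9, 9, 10, 11, 11, 12, 12, 13, 13]

resampled_idx = [6, 7, 7, 8, 8, 9, 9, 10, 11, 11, 12, 12, 13, 13]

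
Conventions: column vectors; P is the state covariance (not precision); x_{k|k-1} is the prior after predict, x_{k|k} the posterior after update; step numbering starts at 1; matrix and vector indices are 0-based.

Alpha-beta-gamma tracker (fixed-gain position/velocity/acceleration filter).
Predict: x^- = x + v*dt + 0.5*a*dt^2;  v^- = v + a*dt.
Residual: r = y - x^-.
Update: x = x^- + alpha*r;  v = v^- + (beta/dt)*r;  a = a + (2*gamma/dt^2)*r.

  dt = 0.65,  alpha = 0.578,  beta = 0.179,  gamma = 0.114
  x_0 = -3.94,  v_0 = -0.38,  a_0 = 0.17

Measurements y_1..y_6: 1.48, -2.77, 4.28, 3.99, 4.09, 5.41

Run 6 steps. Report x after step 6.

step 1: x_pred=-4.1511  r=5.6311  x^+=-0.8963  v^+=1.2812  a^+=3.2088
step 2: x_pred=0.6143  r=-3.3843  x^+=-1.3418  v^+=2.4349  a^+=1.3825
step 3: x_pred=0.5329  r=3.7471  x^+=2.6987  v^+=4.3654  a^+=3.4045
step 4: x_pred=6.2555  r=-2.2655  x^+=4.9460  v^+=5.9545  a^+=2.1820
step 5: x_pred=9.2774  r=-5.1874  x^+=6.2791  v^+=5.9443  a^+=-0.6174
step 6: x_pred=10.0124  r=-4.6024  x^+=7.3522  v^+=4.2755  a^+=-3.1010

x_post = 7.3522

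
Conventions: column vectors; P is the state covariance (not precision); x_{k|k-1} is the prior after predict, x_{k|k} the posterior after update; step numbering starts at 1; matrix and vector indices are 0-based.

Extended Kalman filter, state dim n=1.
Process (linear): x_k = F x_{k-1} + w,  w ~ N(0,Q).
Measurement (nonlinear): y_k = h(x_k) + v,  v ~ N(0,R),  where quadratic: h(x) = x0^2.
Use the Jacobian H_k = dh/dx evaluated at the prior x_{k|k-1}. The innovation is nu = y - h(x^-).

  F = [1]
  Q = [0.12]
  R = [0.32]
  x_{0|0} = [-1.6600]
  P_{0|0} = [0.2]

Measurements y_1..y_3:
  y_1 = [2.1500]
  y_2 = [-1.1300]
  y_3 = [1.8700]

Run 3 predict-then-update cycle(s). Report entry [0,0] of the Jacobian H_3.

step 1: x^-=[-1.6600]  P^-=[0.3200]  H_jac=[-3.3200]  S=[3.8472]  K=[-0.2762]  nu=[-0.6056]  x^+=[-1.4928]  P^+=[0.0266]
step 2: x^-=[-1.4928]  P^-=[0.1466]  H_jac=[-2.9855]  S=[1.6269]  K=[-0.2691]  nu=[-3.3583]  x^+=[-0.5892]  P^+=[0.0288]
step 3: x^-=[-0.5892]  P^-=[0.1488]  H_jac=[-1.1783]  S=[0.5266]  K=[-0.3330]  nu=[1.5229]  x^+=[-1.0963]  P^+=[0.0904]

H_jac[0,0] = -1.1783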